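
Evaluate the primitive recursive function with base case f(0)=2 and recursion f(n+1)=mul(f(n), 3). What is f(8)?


f(0) = 2
f(1) = mul(f(0), 3) = mul(2, 3) = 6
f(2) = mul(f(1), 3) = mul(6, 3) = 18
f(3) = mul(f(2), 3) = mul(18, 3) = 54
f(4) = mul(f(3), 3) = mul(54, 3) = 162
f(5) = mul(f(4), 3) = mul(162, 3) = 486
f(6) = mul(f(5), 3) = mul(486, 3) = 1458
f(7) = mul(f(6), 3) = mul(1458, 3) = 4374
f(8) = mul(f(7), 3) = mul(4374, 3) = 13122


13122


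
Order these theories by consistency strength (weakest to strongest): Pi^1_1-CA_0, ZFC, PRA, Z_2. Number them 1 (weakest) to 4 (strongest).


Ordering by consistency strength:
1. PRA
2. Pi^1_1-CA_0
3. Z_2
4. ZFC


Pi^1_1-CA_0=2, ZFC=4, PRA=1, Z_2=3


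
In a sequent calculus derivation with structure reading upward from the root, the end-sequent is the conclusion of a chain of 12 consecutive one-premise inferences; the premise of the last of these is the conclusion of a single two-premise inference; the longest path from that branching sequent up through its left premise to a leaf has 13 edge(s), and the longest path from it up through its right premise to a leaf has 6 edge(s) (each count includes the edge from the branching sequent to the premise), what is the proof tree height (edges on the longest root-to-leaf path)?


Longest path through the left premise: 13 edges (measured from the branching sequent)
Longest path through the right premise: 6 edges
Height of the subtree rooted at the branching sequent: max(13, 6) = 13
The branching sequent sits 12 edges above the root (the chain of one-premise inferences), so height = 13 + 12 = 25

25


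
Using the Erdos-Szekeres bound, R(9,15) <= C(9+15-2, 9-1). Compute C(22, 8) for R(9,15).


R(9,15) <= C(9+15-2, 9-1) = C(22, 8)
C(22, 8) = 22! / (8! * 14!)
= 319770

319770


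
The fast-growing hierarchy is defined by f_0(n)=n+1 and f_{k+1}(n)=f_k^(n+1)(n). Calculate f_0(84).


f_0(84) = 84 + 1 = 85

85


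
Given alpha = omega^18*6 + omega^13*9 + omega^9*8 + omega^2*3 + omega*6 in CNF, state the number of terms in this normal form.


CNF: omega^18*6 + omega^13*9 + omega^9*8 + omega^2*3 + omega*6
Count the summands separated by '+':
  term 1: omega^18*6
  term 2: omega^13*9
  term 3: omega^9*8
  term 4: omega^2*3
  term 5: omega*6
Total terms = 5

5


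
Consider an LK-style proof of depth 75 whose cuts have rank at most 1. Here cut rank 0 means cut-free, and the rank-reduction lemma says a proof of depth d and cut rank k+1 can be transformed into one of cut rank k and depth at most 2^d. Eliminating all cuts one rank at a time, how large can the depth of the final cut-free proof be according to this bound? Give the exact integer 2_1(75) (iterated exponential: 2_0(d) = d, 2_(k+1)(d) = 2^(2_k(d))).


Each rank reduction sends depth d to at most 2^d; cut rank r needs r reductions.
2_0(75) = 75
2_1(75) = 2^75 = 37778931862957161709568
Cut-free depth bound = 37778931862957161709568

37778931862957161709568


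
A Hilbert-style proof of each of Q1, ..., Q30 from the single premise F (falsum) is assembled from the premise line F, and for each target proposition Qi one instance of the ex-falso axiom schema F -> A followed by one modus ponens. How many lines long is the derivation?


Ex falso, line by line:
- 1 premise line (F)
- 30 targets, each needing 1 axiom instance (F -> Qi) + 1 MP = 2 lines: 2 * 30 = 60
Total = 1 + 60 = 61 lines.

61


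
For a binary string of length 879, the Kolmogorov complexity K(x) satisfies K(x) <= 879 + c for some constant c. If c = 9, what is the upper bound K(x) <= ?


K(x) <= |x| + c = 879 + 9 = 888

888


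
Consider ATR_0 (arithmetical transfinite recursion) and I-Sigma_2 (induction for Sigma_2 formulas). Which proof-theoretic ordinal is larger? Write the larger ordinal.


Proof-theoretic ordinal of ATR_0 (arithmetical transfinite recursion): Gamma_0
Proof-theoretic ordinal of I-Sigma_2 (induction for Sigma_2 formulas): omega^(omega^omega)
Comparing: omega^(omega^omega) < Gamma_0.
The larger ordinal is Gamma_0 (from ATR_0 (arithmetical transfinite recursion)).

Gamma_0


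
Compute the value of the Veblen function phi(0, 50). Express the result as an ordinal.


phi(0, 50):
phi(0, beta) = omega^beta by definition.
phi(0, 50) = omega^50

omega^50


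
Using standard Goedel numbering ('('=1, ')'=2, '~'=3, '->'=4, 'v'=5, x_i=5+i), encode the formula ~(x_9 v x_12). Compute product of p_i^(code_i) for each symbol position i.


Formula: ~(x_9 v x_12)
Symbol codes: [3, 1, 14, 5, 17, 2]
Primes: [2, 3, 5, 7, 11, 13]
p_1^3 = 2^3 = 8
p_2^1 = 3^1 = 3
p_3^14 = 5^14 = 6103515625
p_4^5 = 7^5 = 16807
p_5^17 = 11^17 = 505447028499293771
p_6^2 = 13^2 = 169
Product = 210302218820787530149554638671875000

210302218820787530149554638671875000


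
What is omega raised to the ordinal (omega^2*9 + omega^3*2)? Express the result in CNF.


omega^(omega^2*9 + omega^3*2):
In ordinal addition a term is absorbed by a following term of strictly larger exponent: 2 < 3, so omega^2*9 + omega^3*2 = omega^3*2.
omega raised to a CNF ordinal is a single CNF term: Result = omega^(omega^3*2)

omega^(omega^3*2)


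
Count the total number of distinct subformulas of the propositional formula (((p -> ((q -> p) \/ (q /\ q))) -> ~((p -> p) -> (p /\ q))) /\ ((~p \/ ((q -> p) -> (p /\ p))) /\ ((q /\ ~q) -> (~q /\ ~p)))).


Formula: (((p -> ((q -> p) \/ (q /\ q))) -> ~((p -> p) -> (p /\ q))) /\ ((~p \/ ((q -> p) -> (p /\ p))) /\ ((q /\ ~q) -> (~q /\ ~p))))
Subformulas found:
  1. q
  2. p
  3. ~p
  4. ~q
  5. (p /\ q)
  6. (q /\ q)
  7. (q -> p)
  8. (p -> p)
  9. (p /\ p)
  10. (q /\ ~q)
  11. (~q /\ ~p)
  12. ((p -> p) -> (p /\ q))
  13. ((q -> p) \/ (q /\ q))
  14. ((q -> p) -> (p /\ p))
  15. ~((p -> p) -> (p /\ q))
  16. ((q /\ ~q) -> (~q /\ ~p))
  17. (p -> ((q -> p) \/ (q /\ q)))
  18. (~p \/ ((q -> p) -> (p /\ p)))
  19. ((p -> ((q -> p) \/ (q /\ q))) -> ~((p -> p) -> (p /\ q)))
  20. ((~p \/ ((q -> p) -> (p /\ p))) /\ ((q /\ ~q) -> (~q /\ ~p)))
  21. (((p -> ((q -> p) \/ (q /\ q))) -> ~((p -> p) -> (p /\ q))) /\ ((~p \/ ((q -> p) -> (p /\ p))) /\ ((q /\ ~q) -> (~q /\ ~p))))
Total distinct subformulas = 21

21


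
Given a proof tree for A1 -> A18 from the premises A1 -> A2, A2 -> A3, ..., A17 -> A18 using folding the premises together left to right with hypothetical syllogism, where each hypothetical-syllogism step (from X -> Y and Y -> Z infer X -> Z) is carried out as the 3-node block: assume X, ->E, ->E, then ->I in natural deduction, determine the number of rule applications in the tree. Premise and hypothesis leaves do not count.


There are 17 premises in the chain. The first HS step combines premises 1 and 2; each further premise needs one more HS step.
So 17 premises require 17 - 1 = 16 hypothetical-syllogism steps.
Each HS step uses 3 inference nodes (->E, ->E, ->I).
16 * 3 = 48 total inference nodes.

48


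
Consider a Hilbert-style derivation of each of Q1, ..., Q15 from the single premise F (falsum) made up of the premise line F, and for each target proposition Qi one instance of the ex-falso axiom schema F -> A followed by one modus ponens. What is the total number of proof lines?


Ex falso, line by line:
- 1 premise line (F)
- 15 targets, each needing 1 axiom instance (F -> Qi) + 1 MP = 2 lines: 2 * 15 = 30
Total = 1 + 30 = 31 lines.

31


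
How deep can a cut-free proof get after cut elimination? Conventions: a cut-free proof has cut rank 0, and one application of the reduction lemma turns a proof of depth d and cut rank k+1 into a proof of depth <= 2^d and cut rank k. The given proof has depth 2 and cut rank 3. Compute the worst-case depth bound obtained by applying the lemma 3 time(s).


Each rank reduction sends depth d to at most 2^d; cut rank r needs r reductions.
2_0(2) = 2
2_1(2) = 2^2 = 4
2_2(2) = 2^4 = 16
2_3(2) = 2^16 = 65536
Cut-free depth bound = 65536

65536


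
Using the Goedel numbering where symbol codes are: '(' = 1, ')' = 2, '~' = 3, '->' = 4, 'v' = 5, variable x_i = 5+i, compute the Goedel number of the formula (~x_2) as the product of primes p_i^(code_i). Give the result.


Formula: (~x_2)
Symbol codes: [1, 3, 7, 2]
Primes: [2, 3, 5, 7]
p_1^1 = 2^1 = 2
p_2^3 = 3^3 = 27
p_3^7 = 5^7 = 78125
p_4^2 = 7^2 = 49
Product = 206718750

206718750


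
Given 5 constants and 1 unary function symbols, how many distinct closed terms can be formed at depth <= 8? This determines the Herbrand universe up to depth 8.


Herbrand terms by depth:
Depth 0: 5 constants
Depth 1: 5 new terms (running total: 10)
Depth 2: 5 new terms (running total: 15)
Depth 3: 5 new terms (running total: 20)
Depth 4: 5 new terms (running total: 25)
Depth 5: 5 new terms (running total: 30)
Depth 6: 5 new terms (running total: 35)
Depth 7: 5 new terms (running total: 40)
Depth 8: 5 new terms (running total: 45)
Total distinct ground terms = 45

45


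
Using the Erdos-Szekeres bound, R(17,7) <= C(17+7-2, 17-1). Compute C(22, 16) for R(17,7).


R(17,7) <= C(17+7-2, 17-1) = C(22, 16)
C(22, 16) = 22! / (16! * 6!)
= 74613

74613


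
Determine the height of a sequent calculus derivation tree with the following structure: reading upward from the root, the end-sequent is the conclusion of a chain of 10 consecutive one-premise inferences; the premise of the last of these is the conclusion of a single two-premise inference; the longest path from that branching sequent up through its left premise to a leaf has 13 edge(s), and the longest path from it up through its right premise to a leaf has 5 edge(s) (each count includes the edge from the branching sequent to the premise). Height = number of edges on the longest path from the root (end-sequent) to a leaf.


Longest path through the left premise: 13 edges (measured from the branching sequent)
Longest path through the right premise: 5 edges
Height of the subtree rooted at the branching sequent: max(13, 5) = 13
The branching sequent sits 10 edges above the root (the chain of one-premise inferences), so height = 13 + 10 = 23

23


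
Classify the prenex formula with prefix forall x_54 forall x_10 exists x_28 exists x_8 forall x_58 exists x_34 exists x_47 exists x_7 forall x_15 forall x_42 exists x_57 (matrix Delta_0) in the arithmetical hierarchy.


Leading quantifier is forall, so the class is Pi.
Number of quantifier blocks = alternations + 1 = 5 + 1 = 6.
Classification: Pi_6

Pi_6


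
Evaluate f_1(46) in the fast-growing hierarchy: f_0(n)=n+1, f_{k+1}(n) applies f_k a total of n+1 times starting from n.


f_1(46) = f_0^47(46)
f_0 adds 1 each time, applied 47 times.
f_1(46) = 46 + 47 = 93

93


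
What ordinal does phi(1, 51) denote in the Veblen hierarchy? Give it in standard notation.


phi(1, 51):
phi(1, beta) = epsilon_beta (the beta-th epsilon number).
phi(1, 51) = epsilon_51

epsilon_51


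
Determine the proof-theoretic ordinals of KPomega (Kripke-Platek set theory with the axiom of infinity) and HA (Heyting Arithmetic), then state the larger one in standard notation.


Proof-theoretic ordinal of KPomega (Kripke-Platek set theory with the axiom of infinity): psi_0(epsilon_{Omega+1})
Proof-theoretic ordinal of HA (Heyting Arithmetic): epsilon_0
Comparing: epsilon_0 < psi_0(epsilon_{Omega+1}).
The larger ordinal is psi_0(epsilon_{Omega+1}) (from KPomega (Kripke-Platek set theory with the axiom of infinity)).

psi_0(epsilon_{Omega+1})


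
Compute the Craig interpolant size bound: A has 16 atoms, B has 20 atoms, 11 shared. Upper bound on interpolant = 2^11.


Shared atoms = 11
Craig interpolant size bound = 2^11
= 2048

2048


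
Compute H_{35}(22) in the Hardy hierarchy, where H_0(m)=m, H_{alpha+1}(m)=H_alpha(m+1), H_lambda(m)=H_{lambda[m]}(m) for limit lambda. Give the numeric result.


H_35(22):
For finite ordinals k, H_k(n) = n + k (each successor step adds 1).
H_35(22) = 22 + 35 = 57

57


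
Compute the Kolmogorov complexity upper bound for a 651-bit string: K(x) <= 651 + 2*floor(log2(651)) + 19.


floor(log2(651)) = 9
2 * 9 = 18
K(x) <= 651 + 18 + 19 = 688

688


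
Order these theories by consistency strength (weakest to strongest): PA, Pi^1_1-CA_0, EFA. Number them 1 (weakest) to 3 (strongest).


Ordering by consistency strength:
1. EFA
2. PA
3. Pi^1_1-CA_0


PA=2, Pi^1_1-CA_0=3, EFA=1


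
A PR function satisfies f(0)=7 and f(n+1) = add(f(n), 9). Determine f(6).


f(0) = 7
f(1) = add(f(0), 9) = add(7, 9) = 16
f(2) = add(f(1), 9) = add(16, 9) = 25
f(3) = add(f(2), 9) = add(25, 9) = 34
f(4) = add(f(3), 9) = add(34, 9) = 43
f(5) = add(f(4), 9) = add(43, 9) = 52
f(6) = add(f(5), 9) = add(52, 9) = 61


61


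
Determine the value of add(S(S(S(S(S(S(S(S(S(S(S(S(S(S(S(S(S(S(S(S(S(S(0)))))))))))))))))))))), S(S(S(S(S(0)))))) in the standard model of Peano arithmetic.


add(S^22(0), S^5(0)):
S^22(0) = 22
S^5(0) = 5
22 + 5 = 27

27


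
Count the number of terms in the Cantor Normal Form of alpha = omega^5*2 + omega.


CNF: omega^5*2 + omega
Count the summands separated by '+':
  term 1: omega^5*2
  term 2: omega
Total terms = 2

2


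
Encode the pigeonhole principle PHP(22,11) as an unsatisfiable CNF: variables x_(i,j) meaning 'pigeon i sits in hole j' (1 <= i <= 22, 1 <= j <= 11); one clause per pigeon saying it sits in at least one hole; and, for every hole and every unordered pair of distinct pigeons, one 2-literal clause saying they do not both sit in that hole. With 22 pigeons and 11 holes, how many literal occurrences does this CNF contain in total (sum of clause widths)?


PHP(22,11): 22 pigeons, 11 holes, 22*11 = 242 variables.
- pigeon clauses: one per pigeon -> 22 clauses of width 11 -> 242 literals
- hole clauses: 11 holes * C(22,2) = 11 * 231 -> 2541 clauses of width 2 -> 5082 literals
Total literal occurrences = 242 + 5082 = 5324

5324


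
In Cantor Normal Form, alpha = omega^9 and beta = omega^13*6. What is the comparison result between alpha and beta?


Compare term by term from highest exponent:
alpha = omega^9
beta = omega^13*6
Term 1: alpha has omega^9*1, beta has omega^13*6
Result: alpha < beta

alpha < beta


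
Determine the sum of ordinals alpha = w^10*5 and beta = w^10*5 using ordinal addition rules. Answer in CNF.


Ordinal addition w^10*5 + w^10*5:
Both terms have the same exponent 10.
w^e*c + w^e*d = w^e*(c+d).
Result = w^10*(5+5) = w^10*10

w^10*10


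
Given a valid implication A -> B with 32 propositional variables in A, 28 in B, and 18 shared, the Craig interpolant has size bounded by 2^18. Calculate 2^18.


Shared atoms = 18
Craig interpolant size bound = 2^18
= 262144

262144


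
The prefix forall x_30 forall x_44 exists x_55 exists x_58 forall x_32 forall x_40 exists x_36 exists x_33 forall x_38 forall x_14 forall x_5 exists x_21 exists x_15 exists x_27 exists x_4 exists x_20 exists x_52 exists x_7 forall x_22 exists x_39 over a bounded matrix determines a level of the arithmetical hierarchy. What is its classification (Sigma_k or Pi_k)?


Leading quantifier is forall, so the class is Pi.
Number of quantifier blocks = alternations + 1 = 7 + 1 = 8.
Classification: Pi_8

Pi_8


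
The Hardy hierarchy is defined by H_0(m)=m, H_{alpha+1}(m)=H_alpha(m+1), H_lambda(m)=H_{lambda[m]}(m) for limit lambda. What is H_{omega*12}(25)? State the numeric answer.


H_{omega*12}(25):
For the Hardy hierarchy, H_{omega*k}(n) = 2^k * n.
2^12 = 4096.
4096 * 25 = 102400

102400


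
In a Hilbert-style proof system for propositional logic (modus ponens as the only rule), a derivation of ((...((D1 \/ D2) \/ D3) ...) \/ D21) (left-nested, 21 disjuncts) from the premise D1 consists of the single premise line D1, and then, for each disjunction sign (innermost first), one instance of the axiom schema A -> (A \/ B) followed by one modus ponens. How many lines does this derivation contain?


Building the left-nested 21-ary disjunction from D1:
- 1 premise line (D1)
- 21 disjuncts means 20 disjunction signs; each needs 1 axiom instance + 1 MP = 2 lines: 2 * 20 = 40
Total = 1 + 40 = 41 lines.

41


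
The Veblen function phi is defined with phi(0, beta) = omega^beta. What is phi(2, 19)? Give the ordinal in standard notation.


phi(2, 19):
phi(2, beta) = zeta_beta (the beta-th zeta number, fixed point of epsilon).
phi(2, 19) = zeta_19

zeta_19


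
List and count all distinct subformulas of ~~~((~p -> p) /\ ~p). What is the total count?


Formula: ~~~((~p -> p) /\ ~p)
Subformulas found:
  1. p
  2. ~p
  3. (~p -> p)
  4. ((~p -> p) /\ ~p)
  5. ~((~p -> p) /\ ~p)
  6. ~~((~p -> p) /\ ~p)
  7. ~~~((~p -> p) /\ ~p)
Total distinct subformulas = 7

7


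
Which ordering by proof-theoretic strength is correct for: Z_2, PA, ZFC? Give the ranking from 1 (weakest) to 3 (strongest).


Ordering by consistency strength:
1. PA
2. Z_2
3. ZFC


Z_2=2, PA=1, ZFC=3


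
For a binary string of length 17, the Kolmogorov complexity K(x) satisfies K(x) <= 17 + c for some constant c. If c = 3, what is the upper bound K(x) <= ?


K(x) <= |x| + c = 17 + 3 = 20

20


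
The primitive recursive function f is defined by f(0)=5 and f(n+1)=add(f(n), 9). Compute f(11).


f(0) = 5
f(1) = add(f(0), 9) = add(5, 9) = 14
f(2) = add(f(1), 9) = add(14, 9) = 23
f(3) = add(f(2), 9) = add(23, 9) = 32
f(4) = add(f(3), 9) = add(32, 9) = 41
f(5) = add(f(4), 9) = add(41, 9) = 50
f(6) = add(f(5), 9) = add(50, 9) = 59
f(7) = add(f(6), 9) = add(59, 9) = 68
f(8) = add(f(7), 9) = add(68, 9) = 77
f(9) = add(f(8), 9) = add(77, 9) = 86
f(10) = add(f(9), 9) = add(86, 9) = 95
f(11) = add(f(10), 9) = add(95, 9) = 104


104


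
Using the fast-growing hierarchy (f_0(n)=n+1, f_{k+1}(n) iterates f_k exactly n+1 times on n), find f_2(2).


f_2(2) = f_1^3(2)
f_1(m) = 2m + 1.
Iterating: f_1^k(n) = 2^k*(n+1) - 1.
f_2(2) = 2^3*(2+1) - 1 = 8*3 - 1 = 23

23


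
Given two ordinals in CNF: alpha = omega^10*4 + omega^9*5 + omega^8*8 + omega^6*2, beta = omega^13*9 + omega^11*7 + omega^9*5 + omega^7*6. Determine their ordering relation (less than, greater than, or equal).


Compare term by term from highest exponent:
alpha = omega^10*4 + omega^9*5 + omega^8*8 + omega^6*2
beta = omega^13*9 + omega^11*7 + omega^9*5 + omega^7*6
Term 1: alpha has omega^10*4, beta has omega^13*9
Term 2: alpha has omega^9*5, beta has omega^11*7
Term 3: alpha has omega^8*8, beta has omega^9*5
Term 4: alpha has omega^6*2, beta has omega^7*6
Result: alpha < beta

alpha < beta


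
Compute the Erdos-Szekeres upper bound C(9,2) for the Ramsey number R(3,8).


R(3,8) <= C(3+8-2, 3-1) = C(9, 2)
C(9, 2) = 9! / (2! * 7!)
= 36

36


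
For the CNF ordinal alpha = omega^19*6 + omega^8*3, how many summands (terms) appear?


CNF: omega^19*6 + omega^8*3
Count the summands separated by '+':
  term 1: omega^19*6
  term 2: omega^8*3
Total terms = 2

2


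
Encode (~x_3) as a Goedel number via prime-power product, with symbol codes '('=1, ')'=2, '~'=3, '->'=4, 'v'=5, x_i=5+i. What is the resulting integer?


Formula: (~x_3)
Symbol codes: [1, 3, 8, 2]
Primes: [2, 3, 5, 7]
p_1^1 = 2^1 = 2
p_2^3 = 3^3 = 27
p_3^8 = 5^8 = 390625
p_4^2 = 7^2 = 49
Product = 1033593750

1033593750


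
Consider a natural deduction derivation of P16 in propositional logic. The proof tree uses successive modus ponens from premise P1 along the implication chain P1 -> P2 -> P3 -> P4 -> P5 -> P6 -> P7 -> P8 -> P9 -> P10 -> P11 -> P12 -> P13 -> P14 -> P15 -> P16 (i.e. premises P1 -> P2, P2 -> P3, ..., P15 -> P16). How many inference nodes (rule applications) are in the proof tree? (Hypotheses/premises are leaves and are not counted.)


We have a chain: P1 -> P2 -> P3 -> P4 -> P5 -> P6 -> P7 -> P8 -> P9 -> P10 -> P11 -> P12 -> P13 -> P14 -> P15 -> P16.
Each modus ponens application produces the next variable.
The chain has 16 propositions, so 16-1 = 15 modus ponens steps.
Total inference nodes = 15

15


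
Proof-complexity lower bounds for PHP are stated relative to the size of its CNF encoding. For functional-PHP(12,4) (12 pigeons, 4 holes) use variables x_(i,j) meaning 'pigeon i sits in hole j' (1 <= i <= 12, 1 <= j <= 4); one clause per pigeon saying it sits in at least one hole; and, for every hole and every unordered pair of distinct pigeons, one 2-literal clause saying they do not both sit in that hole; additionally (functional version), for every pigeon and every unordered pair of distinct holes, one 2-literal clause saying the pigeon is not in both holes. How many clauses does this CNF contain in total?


functional-PHP(12,4): 12 pigeons, 4 holes, 12*4 = 48 variables.
- pigeon clauses: one per pigeon -> 12 clauses
- hole clauses: 4 holes * C(12,2) = 4 * 66 -> 264 clauses
- functional clauses: 12 pigeons * C(4,2) = 12 * 6 -> 72 clauses
Total clauses = 12 + 264 + 72 = 348

348


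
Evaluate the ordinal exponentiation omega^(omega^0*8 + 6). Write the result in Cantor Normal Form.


omega^(omega^0*8 + 6):
omega^0 = 1, so the exponent is 8 + 6 = 14 (finite ordinal addition).
Result = omega^14, already a single CNF term.

omega^14


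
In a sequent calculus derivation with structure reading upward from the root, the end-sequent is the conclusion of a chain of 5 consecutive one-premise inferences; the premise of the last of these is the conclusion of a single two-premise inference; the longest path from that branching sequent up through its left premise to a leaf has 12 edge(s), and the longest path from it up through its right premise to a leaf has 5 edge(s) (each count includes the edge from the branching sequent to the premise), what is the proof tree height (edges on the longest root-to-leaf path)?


Longest path through the left premise: 12 edges (measured from the branching sequent)
Longest path through the right premise: 5 edges
Height of the subtree rooted at the branching sequent: max(12, 5) = 12
The branching sequent sits 5 edges above the root (the chain of one-premise inferences), so height = 12 + 5 = 17

17


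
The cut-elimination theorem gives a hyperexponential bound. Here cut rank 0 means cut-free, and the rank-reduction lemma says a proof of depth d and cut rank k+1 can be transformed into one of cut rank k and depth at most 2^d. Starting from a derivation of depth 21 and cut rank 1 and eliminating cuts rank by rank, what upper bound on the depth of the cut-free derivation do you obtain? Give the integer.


Each rank reduction sends depth d to at most 2^d; cut rank r needs r reductions.
2_0(21) = 21
2_1(21) = 2^21 = 2097152
Cut-free depth bound = 2097152

2097152


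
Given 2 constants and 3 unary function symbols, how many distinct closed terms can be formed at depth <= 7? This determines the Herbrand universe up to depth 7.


Herbrand terms by depth:
Depth 0: 2 constants
Depth 1: 6 new terms (running total: 8)
Depth 2: 18 new terms (running total: 26)
Depth 3: 54 new terms (running total: 80)
Depth 4: 162 new terms (running total: 242)
Depth 5: 486 new terms (running total: 728)
Depth 6: 1458 new terms (running total: 2186)
Depth 7: 4374 new terms (running total: 6560)
Total distinct ground terms = 6560

6560


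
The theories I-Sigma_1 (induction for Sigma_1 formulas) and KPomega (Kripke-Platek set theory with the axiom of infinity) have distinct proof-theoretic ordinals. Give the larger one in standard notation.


Proof-theoretic ordinal of I-Sigma_1 (induction for Sigma_1 formulas): omega^omega
Proof-theoretic ordinal of KPomega (Kripke-Platek set theory with the axiom of infinity): psi_0(epsilon_{Omega+1})
Comparing: omega^omega < psi_0(epsilon_{Omega+1}).
The larger ordinal is psi_0(epsilon_{Omega+1}) (from KPomega (Kripke-Platek set theory with the axiom of infinity)).

psi_0(epsilon_{Omega+1})


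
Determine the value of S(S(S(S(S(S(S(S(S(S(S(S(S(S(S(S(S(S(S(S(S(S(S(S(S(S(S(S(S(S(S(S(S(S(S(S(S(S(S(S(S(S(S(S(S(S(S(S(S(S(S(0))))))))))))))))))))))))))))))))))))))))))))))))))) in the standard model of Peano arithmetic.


Counting successors applied to 0:
51 applications of S to 0 = 51

51


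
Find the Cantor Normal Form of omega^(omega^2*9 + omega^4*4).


omega^(omega^2*9 + omega^4*4):
In ordinal addition a term is absorbed by a following term of strictly larger exponent: 2 < 4, so omega^2*9 + omega^4*4 = omega^4*4.
omega raised to a CNF ordinal is a single CNF term: Result = omega^(omega^4*4)

omega^(omega^4*4)


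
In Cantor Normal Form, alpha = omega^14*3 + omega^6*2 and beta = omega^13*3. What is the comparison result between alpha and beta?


Compare term by term from highest exponent:
alpha = omega^14*3 + omega^6*2
beta = omega^13*3
Term 1: alpha has omega^14*3, beta has omega^13*3
Term 2: alpha has omega^6*2, beta has omega^0*0
Result: alpha > beta

alpha > beta


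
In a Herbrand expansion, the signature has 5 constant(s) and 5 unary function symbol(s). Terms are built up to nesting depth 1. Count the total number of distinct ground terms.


Herbrand terms by depth:
Depth 0: 5 constants
Depth 1: 25 new terms (running total: 30)
Total distinct ground terms = 30

30


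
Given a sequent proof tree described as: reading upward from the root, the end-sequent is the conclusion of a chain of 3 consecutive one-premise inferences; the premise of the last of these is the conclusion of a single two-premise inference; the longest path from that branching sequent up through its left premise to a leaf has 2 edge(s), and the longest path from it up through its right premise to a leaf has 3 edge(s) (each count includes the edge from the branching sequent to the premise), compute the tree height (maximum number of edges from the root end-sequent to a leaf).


Longest path through the left premise: 2 edges (measured from the branching sequent)
Longest path through the right premise: 3 edges
Height of the subtree rooted at the branching sequent: max(2, 3) = 3
The branching sequent sits 3 edges above the root (the chain of one-premise inferences), so height = 3 + 3 = 6

6


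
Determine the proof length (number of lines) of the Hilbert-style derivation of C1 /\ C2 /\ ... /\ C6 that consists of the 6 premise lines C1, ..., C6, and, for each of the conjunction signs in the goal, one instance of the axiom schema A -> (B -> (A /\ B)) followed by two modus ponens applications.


Conjoining 6 premises:
- 6 premise lines
- the goal has 5 conjunction signs; each costs 1 axiom instance + 2 MP = 3 lines: 3 * 5 = 15
Total = 6 + 15 = 21 lines.

21


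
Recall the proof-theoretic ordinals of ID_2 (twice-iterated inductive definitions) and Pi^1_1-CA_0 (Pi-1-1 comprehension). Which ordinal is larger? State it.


Proof-theoretic ordinal of ID_2 (twice-iterated inductive definitions): psi_0(epsilon_{Omega_2+1})
Proof-theoretic ordinal of Pi^1_1-CA_0 (Pi-1-1 comprehension): psi_0(Omega_omega)
Comparing: psi_0(epsilon_{Omega_2+1}) < psi_0(Omega_omega).
The larger ordinal is psi_0(Omega_omega) (from Pi^1_1-CA_0 (Pi-1-1 comprehension)).

psi_0(Omega_omega)


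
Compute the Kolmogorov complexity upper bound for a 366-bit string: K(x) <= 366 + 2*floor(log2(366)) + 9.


floor(log2(366)) = 8
2 * 8 = 16
K(x) <= 366 + 16 + 9 = 391

391


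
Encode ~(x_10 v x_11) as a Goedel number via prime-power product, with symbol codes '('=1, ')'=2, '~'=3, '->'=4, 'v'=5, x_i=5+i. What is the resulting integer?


Formula: ~(x_10 v x_11)
Symbol codes: [3, 1, 15, 5, 16, 2]
Primes: [2, 3, 5, 7, 11, 13]
p_1^3 = 2^3 = 8
p_2^1 = 3^1 = 3
p_3^15 = 5^15 = 30517578125
p_4^5 = 7^5 = 16807
p_5^16 = 11^16 = 45949729863572161
p_6^2 = 13^2 = 169
Product = 95591917645812513704343017578125000

95591917645812513704343017578125000


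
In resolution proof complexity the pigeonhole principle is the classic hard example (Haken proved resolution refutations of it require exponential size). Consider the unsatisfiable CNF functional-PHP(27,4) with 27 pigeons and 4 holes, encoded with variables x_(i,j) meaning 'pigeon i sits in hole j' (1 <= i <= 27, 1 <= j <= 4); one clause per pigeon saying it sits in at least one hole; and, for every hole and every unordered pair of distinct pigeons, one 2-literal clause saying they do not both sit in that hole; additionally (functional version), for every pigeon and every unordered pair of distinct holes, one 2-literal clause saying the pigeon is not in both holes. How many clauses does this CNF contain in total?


functional-PHP(27,4): 27 pigeons, 4 holes, 27*4 = 108 variables.
- pigeon clauses: one per pigeon -> 27 clauses
- hole clauses: 4 holes * C(27,2) = 4 * 351 -> 1404 clauses
- functional clauses: 27 pigeons * C(4,2) = 27 * 6 -> 162 clauses
Total clauses = 27 + 1404 + 162 = 1593

1593


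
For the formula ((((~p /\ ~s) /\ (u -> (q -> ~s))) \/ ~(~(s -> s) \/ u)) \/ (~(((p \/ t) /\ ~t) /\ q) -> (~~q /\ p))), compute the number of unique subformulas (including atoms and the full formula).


Formula: ((((~p /\ ~s) /\ (u -> (q -> ~s))) \/ ~(~(s -> s) \/ u)) \/ (~(((p \/ t) /\ ~t) /\ q) -> (~~q /\ p)))
Subformulas found:
  1. q
  2. u
  3. s
  4. t
  5. p
  6. ~t
  7. ~p
  8. ~s
  9. ~q
  10. ~~q
  11. (p \/ t)
  12. (s -> s)
  13. (q -> ~s)
  14. ~(s -> s)
  15. (~~q /\ p)
  16. (~p /\ ~s)
  17. (~(s -> s) \/ u)
  18. ((p \/ t) /\ ~t)
  19. (u -> (q -> ~s))
  20. ~(~(s -> s) \/ u)
  21. (((p \/ t) /\ ~t) /\ q)
  22. ~(((p \/ t) /\ ~t) /\ q)
  23. ((~p /\ ~s) /\ (u -> (q -> ~s)))
  24. (~(((p \/ t) /\ ~t) /\ q) -> (~~q /\ p))
  25. (((~p /\ ~s) /\ (u -> (q -> ~s))) \/ ~(~(s -> s) \/ u))
  26. ((((~p /\ ~s) /\ (u -> (q -> ~s))) \/ ~(~(s -> s) \/ u)) \/ (~(((p \/ t) /\ ~t) /\ q) -> (~~q /\ p)))
Total distinct subformulas = 26

26


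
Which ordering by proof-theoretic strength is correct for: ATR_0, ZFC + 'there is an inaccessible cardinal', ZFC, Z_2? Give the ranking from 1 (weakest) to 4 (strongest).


Ordering by consistency strength:
1. ATR_0
2. Z_2
3. ZFC
4. ZFC + 'there is an inaccessible cardinal'


ATR_0=1, ZFC + 'there is an inaccessible cardinal'=4, ZFC=3, Z_2=2


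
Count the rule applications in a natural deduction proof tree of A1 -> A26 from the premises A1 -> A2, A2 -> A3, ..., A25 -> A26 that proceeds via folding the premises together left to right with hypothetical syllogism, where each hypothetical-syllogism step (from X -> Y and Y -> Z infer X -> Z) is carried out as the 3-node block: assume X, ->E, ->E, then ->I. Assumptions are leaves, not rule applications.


There are 25 premises in the chain. The first HS step combines premises 1 and 2; each further premise needs one more HS step.
So 25 premises require 25 - 1 = 24 hypothetical-syllogism steps.
Each HS step uses 3 inference nodes (->E, ->E, ->I).
24 * 3 = 72 total inference nodes.

72


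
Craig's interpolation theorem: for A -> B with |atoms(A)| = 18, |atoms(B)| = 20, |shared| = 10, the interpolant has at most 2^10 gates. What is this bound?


Shared atoms = 10
Craig interpolant size bound = 2^10
= 1024

1024


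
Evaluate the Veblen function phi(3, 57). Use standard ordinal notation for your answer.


phi(3, 57):
phi(3, beta) = eta_beta (the beta-th eta number, fixed point of zeta).
phi(3, 57) = eta_57

eta_57


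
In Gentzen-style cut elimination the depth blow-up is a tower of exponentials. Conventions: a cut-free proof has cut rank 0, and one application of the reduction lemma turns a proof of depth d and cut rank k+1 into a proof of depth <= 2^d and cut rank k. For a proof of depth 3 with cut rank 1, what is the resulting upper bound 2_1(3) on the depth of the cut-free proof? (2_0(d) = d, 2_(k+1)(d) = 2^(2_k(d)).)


Each rank reduction sends depth d to at most 2^d; cut rank r needs r reductions.
2_0(3) = 3
2_1(3) = 2^3 = 8
Cut-free depth bound = 8

8


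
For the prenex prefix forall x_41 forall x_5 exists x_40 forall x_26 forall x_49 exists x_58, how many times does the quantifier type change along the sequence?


Walk the prefix and count type changes:
  position 1: forall -> forall
  position 2: forall -> exists <-- alternation
  position 3: exists -> forall <-- alternation
  position 4: forall -> forall
  position 5: forall -> exists <-- alternation
Total alternations = 3

3


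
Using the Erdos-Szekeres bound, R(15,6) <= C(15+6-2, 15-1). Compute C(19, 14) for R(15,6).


R(15,6) <= C(15+6-2, 15-1) = C(19, 14)
C(19, 14) = 19! / (14! * 5!)
= 11628

11628


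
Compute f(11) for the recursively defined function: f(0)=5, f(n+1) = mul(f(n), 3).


f(0) = 5
f(1) = mul(f(0), 3) = mul(5, 3) = 15
f(2) = mul(f(1), 3) = mul(15, 3) = 45
f(3) = mul(f(2), 3) = mul(45, 3) = 135
f(4) = mul(f(3), 3) = mul(135, 3) = 405
f(5) = mul(f(4), 3) = mul(405, 3) = 1215
f(6) = mul(f(5), 3) = mul(1215, 3) = 3645
f(7) = mul(f(6), 3) = mul(3645, 3) = 10935
f(8) = mul(f(7), 3) = mul(10935, 3) = 32805
f(9) = mul(f(8), 3) = mul(32805, 3) = 98415
f(10) = mul(f(9), 3) = mul(98415, 3) = 295245
f(11) = mul(f(10), 3) = mul(295245, 3) = 885735


885735


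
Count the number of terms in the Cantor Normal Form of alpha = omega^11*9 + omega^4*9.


CNF: omega^11*9 + omega^4*9
Count the summands separated by '+':
  term 1: omega^11*9
  term 2: omega^4*9
Total terms = 2

2


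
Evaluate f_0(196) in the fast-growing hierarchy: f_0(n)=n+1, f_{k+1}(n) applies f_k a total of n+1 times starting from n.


f_0(196) = 196 + 1 = 197

197


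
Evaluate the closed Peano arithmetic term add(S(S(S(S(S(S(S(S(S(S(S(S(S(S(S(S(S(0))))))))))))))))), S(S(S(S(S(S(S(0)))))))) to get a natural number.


add(S^17(0), S^7(0)):
S^17(0) = 17
S^7(0) = 7
17 + 7 = 24

24


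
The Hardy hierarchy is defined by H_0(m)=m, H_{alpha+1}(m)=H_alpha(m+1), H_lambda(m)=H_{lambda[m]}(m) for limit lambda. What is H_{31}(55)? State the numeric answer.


H_31(55):
For finite ordinals k, H_k(n) = n + k (each successor step adds 1).
H_31(55) = 55 + 31 = 86

86


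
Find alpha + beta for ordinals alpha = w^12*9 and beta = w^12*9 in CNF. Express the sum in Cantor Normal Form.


Ordinal addition w^12*9 + w^12*9:
Both terms have the same exponent 12.
w^e*c + w^e*d = w^e*(c+d).
Result = w^12*(9+9) = w^12*18

w^12*18


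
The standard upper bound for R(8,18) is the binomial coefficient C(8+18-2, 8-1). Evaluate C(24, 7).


R(8,18) <= C(8+18-2, 8-1) = C(24, 7)
C(24, 7) = 24! / (7! * 17!)
= 346104

346104


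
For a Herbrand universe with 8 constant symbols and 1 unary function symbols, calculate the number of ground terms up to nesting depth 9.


Herbrand terms by depth:
Depth 0: 8 constants
Depth 1: 8 new terms (running total: 16)
Depth 2: 8 new terms (running total: 24)
Depth 3: 8 new terms (running total: 32)
Depth 4: 8 new terms (running total: 40)
Depth 5: 8 new terms (running total: 48)
Depth 6: 8 new terms (running total: 56)
Depth 7: 8 new terms (running total: 64)
Depth 8: 8 new terms (running total: 72)
Depth 9: 8 new terms (running total: 80)
Total distinct ground terms = 80

80


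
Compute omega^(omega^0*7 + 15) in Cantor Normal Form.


omega^(omega^0*7 + 15):
omega^0 = 1, so the exponent is 7 + 15 = 22 (finite ordinal addition).
Result = omega^22, already a single CNF term.

omega^22


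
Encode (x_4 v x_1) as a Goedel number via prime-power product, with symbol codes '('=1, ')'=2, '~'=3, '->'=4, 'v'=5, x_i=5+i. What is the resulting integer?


Formula: (x_4 v x_1)
Symbol codes: [1, 9, 5, 6, 2]
Primes: [2, 3, 5, 7, 11]
p_1^1 = 2^1 = 2
p_2^9 = 3^9 = 19683
p_3^5 = 5^5 = 3125
p_4^6 = 7^6 = 117649
p_5^2 = 11^2 = 121
Product = 1751236983168750

1751236983168750


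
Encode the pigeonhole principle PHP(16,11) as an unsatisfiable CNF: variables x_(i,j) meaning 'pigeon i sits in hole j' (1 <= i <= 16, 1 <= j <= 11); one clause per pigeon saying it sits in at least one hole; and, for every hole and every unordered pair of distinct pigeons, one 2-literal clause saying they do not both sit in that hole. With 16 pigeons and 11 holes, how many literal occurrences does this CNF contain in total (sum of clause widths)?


PHP(16,11): 16 pigeons, 11 holes, 16*11 = 176 variables.
- pigeon clauses: one per pigeon -> 16 clauses of width 11 -> 176 literals
- hole clauses: 11 holes * C(16,2) = 11 * 120 -> 1320 clauses of width 2 -> 2640 literals
Total literal occurrences = 176 + 2640 = 2816

2816


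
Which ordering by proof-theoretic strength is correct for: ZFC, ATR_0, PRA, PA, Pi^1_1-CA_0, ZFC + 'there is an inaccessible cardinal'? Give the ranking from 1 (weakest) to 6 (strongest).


Ordering by consistency strength:
1. PRA
2. PA
3. ATR_0
4. Pi^1_1-CA_0
5. ZFC
6. ZFC + 'there is an inaccessible cardinal'


ZFC=5, ATR_0=3, PRA=1, PA=2, Pi^1_1-CA_0=4, ZFC + 'there is an inaccessible cardinal'=6


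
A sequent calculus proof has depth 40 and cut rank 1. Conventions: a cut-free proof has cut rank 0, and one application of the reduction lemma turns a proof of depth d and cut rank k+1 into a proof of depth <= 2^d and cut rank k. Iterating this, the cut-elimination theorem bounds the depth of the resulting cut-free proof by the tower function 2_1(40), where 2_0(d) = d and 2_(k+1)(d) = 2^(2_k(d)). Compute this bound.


Each rank reduction sends depth d to at most 2^d; cut rank r needs r reductions.
2_0(40) = 40
2_1(40) = 2^40 = 1099511627776
Cut-free depth bound = 1099511627776

1099511627776


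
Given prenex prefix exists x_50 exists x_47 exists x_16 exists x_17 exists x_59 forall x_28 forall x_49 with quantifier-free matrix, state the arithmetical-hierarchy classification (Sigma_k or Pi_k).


Leading quantifier is exists, so the class is Sigma.
Number of quantifier blocks = alternations + 1 = 1 + 1 = 2.
Classification: Sigma_2

Sigma_2


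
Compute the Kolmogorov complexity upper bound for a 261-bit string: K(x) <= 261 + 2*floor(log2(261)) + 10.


floor(log2(261)) = 8
2 * 8 = 16
K(x) <= 261 + 16 + 10 = 287

287


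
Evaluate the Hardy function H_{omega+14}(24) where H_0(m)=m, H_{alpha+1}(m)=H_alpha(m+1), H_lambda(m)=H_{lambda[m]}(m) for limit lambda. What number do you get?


H_{omega+14}(24):
Unwind the 14 successor steps: H_{omega+14}(24) = H_omega(24+14) = H_omega(38).
H_omega(m) = H_m(m) = m + m = 2m.
Result = 2 * 38 = 76

76


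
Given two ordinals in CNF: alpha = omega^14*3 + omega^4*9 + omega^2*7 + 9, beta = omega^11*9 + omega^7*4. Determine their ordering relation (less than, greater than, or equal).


Compare term by term from highest exponent:
alpha = omega^14*3 + omega^4*9 + omega^2*7 + 9
beta = omega^11*9 + omega^7*4
Term 1: alpha has omega^14*3, beta has omega^11*9
Term 2: alpha has omega^4*9, beta has omega^7*4
Term 3: alpha has omega^2*7, beta has omega^0*0
Term 4: alpha has omega^0*9, beta has omega^0*0
Result: alpha > beta

alpha > beta


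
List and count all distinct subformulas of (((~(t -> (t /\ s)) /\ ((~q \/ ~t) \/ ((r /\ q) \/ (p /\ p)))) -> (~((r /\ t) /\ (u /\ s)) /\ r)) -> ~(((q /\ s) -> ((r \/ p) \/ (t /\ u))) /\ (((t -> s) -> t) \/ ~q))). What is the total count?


Formula: (((~(t -> (t /\ s)) /\ ((~q \/ ~t) \/ ((r /\ q) \/ (p /\ p)))) -> (~((r /\ t) /\ (u /\ s)) /\ r)) -> ~(((q /\ s) -> ((r \/ p) \/ (t /\ u))) /\ (((t -> s) -> t) \/ ~q)))
Subformulas found:
  1. r
  2. p
  3. q
  4. u
  5. s
  6. t
  7. ~t
  8. ~q
  9. (t -> s)
  10. (u /\ s)
  11. (r /\ t)
  12. (t /\ u)
  13. (r /\ q)
  14. (r \/ p)
  15. (t /\ s)
  16. (q /\ s)
  17. (p /\ p)
  18. (~q \/ ~t)
  19. ((t -> s) -> t)
  20. (t -> (t /\ s))
  21. ~(t -> (t /\ s))
  22. ((r /\ t) /\ (u /\ s))
  23. ((r \/ p) \/ (t /\ u))
  24. ((r /\ q) \/ (p /\ p))
  25. (((t -> s) -> t) \/ ~q)
  26. ~((r /\ t) /\ (u /\ s))
  27. (~((r /\ t) /\ (u /\ s)) /\ r)
  28. ((q /\ s) -> ((r \/ p) \/ (t /\ u)))
  29. ((~q \/ ~t) \/ ((r /\ q) \/ (p /\ p)))
  30. (~(t -> (t /\ s)) /\ ((~q \/ ~t) \/ ((r /\ q) \/ (p /\ p))))
  31. (((q /\ s) -> ((r \/ p) \/ (t /\ u))) /\ (((t -> s) -> t) \/ ~q))
  32. ~(((q /\ s) -> ((r \/ p) \/ (t /\ u))) /\ (((t -> s) -> t) \/ ~q))
  33. ((~(t -> (t /\ s)) /\ ((~q \/ ~t) \/ ((r /\ q) \/ (p /\ p)))) -> (~((r /\ t) /\ (u /\ s)) /\ r))
  34. (((~(t -> (t /\ s)) /\ ((~q \/ ~t) \/ ((r /\ q) \/ (p /\ p)))) -> (~((r /\ t) /\ (u /\ s)) /\ r)) -> ~(((q /\ s) -> ((r \/ p) \/ (t /\ u))) /\ (((t -> s) -> t) \/ ~q)))
Total distinct subformulas = 34

34


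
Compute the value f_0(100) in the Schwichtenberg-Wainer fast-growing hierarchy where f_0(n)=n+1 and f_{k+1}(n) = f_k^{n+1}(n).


f_0(100) = 100 + 1 = 101

101


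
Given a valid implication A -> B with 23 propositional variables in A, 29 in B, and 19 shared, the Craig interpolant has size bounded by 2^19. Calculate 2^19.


Shared atoms = 19
Craig interpolant size bound = 2^19
= 524288

524288
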